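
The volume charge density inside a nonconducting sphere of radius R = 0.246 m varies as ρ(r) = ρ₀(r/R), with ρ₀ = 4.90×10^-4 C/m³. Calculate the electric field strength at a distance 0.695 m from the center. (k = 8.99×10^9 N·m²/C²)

4.27×10^5 V/m

By spherical symmetry E is radial; choose a Gaussian sphere of radius r = 0.695 m (r > R, all charge enclosed).
Q_enc = 4π ∫₀^R ρ₀(r'/R)^1 r'² dr' = 4πρ₀R³/4 = 2.292e-5 C.
Since E is radial and uniform over the Gaussian sphere, Φ = E·4πr² = Q_enc/ε₀.
E = k|Q_enc|/r² = (8.99×10^9)(2.292×10^-5)/(0.695)² = 4.27×10^5 N/C.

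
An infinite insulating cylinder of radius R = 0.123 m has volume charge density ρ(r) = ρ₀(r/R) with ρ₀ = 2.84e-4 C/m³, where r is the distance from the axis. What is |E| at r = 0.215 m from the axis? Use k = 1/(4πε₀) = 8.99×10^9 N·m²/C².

Coaxial Gaussian cylinder, radius r = 0.215 m, length L (r > R, full charge per length enclosed).
λ_enc = 2π ∫₀^R ρ₀(r'/R)^1 r' dr' = 2πρ₀R²/3 = 8.999×10^-6 C/m.
Applying ∮E·dA = Q_enc/ε₀ with the end caps contributing no flux:
E = 2k|λ_enc|/r = 2(8.99×10^9)(8.999×10^-6)/(0.215) = 7.53×10^5 N/C.

|E| ≈ 7.53e5 N/C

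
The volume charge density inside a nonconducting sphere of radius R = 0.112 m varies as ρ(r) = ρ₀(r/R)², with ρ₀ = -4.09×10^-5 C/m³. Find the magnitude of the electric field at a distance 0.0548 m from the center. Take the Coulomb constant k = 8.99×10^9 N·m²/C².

|E| = 1.21e4 N/C

Take a concentric spherical Gaussian surface of radius r = 0.0548 m (r < R).
Integrate the density: Q_enc = 4π ∫₀^r ρ₀(r'/R)^2 r'² dr' = 4πρ₀ r^5/(5·R²) = -4.05e-9 C.
Since E is radial and uniform over the Gaussian sphere, Φ = E·4πr² = Q_enc/ε₀.
E = k|Q_enc|/r² = (8.99×10^9)(4.05e-9)/(0.0548)² = 1.21×10^4 N/C.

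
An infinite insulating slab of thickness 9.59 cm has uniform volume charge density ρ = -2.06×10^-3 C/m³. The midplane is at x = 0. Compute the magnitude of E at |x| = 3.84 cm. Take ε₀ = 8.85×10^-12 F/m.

By symmetry E is perpendicular to the slab. A Gaussian pillbox from −3.84 cm to +3.84 cm (face area A) lies entirely within the slab.
Q_enc = ρ·(2x)·A and flux = 2EA, so 2EA = 2ρxA/ε₀ ⇒ E = |ρ|x/ε₀.
E = (2.06×10^-3)(0.0384)/(8.85×10^-12) = 8.94×10^6 N/C.

|E| = 8.94e6 V/m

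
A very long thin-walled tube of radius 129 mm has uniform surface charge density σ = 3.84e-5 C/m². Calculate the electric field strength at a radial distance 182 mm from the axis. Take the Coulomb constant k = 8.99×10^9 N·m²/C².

|E| ≈ 3.07e6 N/C

Take a coaxial cylindrical Gaussian surface of radius r = 182 mm and length L (r > 129 mm).
The whole shell is enclosed: λ_enc = σ·2πR = (3.84×10^-5)·2π·(0.129) = 3.112×10^-5 C/m.
Gauss's law: E·2πrL = λ_enc L/ε₀.
E = 2k|λ_enc|/r = 2(8.99×10^9)(3.112×10^-5)/(0.182) = 3.07e6 N/C.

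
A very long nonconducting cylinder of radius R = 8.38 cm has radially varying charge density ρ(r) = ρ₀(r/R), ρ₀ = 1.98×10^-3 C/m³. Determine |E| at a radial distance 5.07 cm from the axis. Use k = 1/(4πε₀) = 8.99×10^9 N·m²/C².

2.29×10^6 N/C

By cylindrical symmetry E is radial; use a coaxial Gaussian cylinder of radius 5.07 cm and length L (r < R).
Integrating ρ over the cross-section to radius r: λ_enc = (2πρ₀/R) ∫₀^r r'^2 dr' = 2πρ₀ r^3/(3·R) = 6.449×10^-6 C/m.
Applying ∮E·dA = Q_enc/ε₀ with the end caps contributing no flux:
E = 2k|λ_enc|/r = 2(8.99×10^9)(6.449×10^-6)/(0.0507) = 2.29×10^6 N/C.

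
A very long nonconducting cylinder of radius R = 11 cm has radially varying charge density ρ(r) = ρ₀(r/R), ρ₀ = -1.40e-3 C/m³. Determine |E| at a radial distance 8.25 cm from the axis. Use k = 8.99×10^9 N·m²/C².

Choose a coaxial cylinder of radius r = 8.25 cm (arbitrary length L) as the Gaussian surface (r < R).
Integrating ρ over the cross-section to radius r: λ_enc = (2πρ₀/R) ∫₀^r r'^2 dr' = 2πρ₀ r^3/(3·R) = -1.497×10^-5 C/m.
Gauss's law: E·2πrL = λ_enc L/ε₀.
E = 2k|λ_enc|/r = 2(8.99×10^9)(1.497e-5)/(0.0825) = 3.26×10^6 N/C.

|E| ≈ 3.26×10^6 N/C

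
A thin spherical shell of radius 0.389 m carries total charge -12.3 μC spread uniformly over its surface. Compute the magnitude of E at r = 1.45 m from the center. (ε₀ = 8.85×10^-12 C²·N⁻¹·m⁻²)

|E| = 5.26×10^4 V/m

Use a concentric Gaussian sphere at r = 1.45 m (r > 0.389 m).
The entire shell is enclosed: Q_enc = -1.23e-5 C.
By Gauss's law, ∮E·dA = E·4πr² = Q_enc/ε₀.
E = |Q_enc|/(4πε₀r²) = (1.23×10^-5)/(4π·8.85×10^-12·(1.45)²) = 5.26e4 N/C.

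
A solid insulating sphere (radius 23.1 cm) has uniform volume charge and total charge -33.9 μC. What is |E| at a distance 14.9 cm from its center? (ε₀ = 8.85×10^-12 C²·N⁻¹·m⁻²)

Use a concentric Gaussian sphere at r = 14.9 cm (r < R).
For a uniform sphere the enclosed fraction is (r/R)³, so Q_enc = (-33.9 μC)(0.149/0.231)³ = -9.098×10^-6 C.
Gauss's law: E·4πr² = Q_enc/ε₀.
E = |Q_enc|/(4πε₀r²) = (9.098×10^-6)/(4π·8.85×10^-12·(0.149)²) = 3.68×10^6 N/C.

|E| ≈ 3.68×10^6 N/C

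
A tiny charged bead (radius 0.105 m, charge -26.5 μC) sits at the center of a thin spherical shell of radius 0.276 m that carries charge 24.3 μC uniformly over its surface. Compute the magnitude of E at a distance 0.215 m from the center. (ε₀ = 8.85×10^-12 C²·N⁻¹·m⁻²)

E = 5.15×10^6 N/C

Take a concentric spherical Gaussian surface of radius r = 0.215 m (between the bodies, 0.105 m < r < 0.276 m).
Only the inner charge is enclosed; the outer shell contributes nothing inside itself. Q_enc = -26.5 μC = -2.65×10^-5 C.
Since E is radial and uniform over the Gaussian sphere, Φ = E·4πr² = Q_enc/ε₀.
E = |Q_enc|/(4πε₀r²) = (2.65e-5)/(4π·8.85×10^-12·(0.215)²) = 5.15e6 N/C.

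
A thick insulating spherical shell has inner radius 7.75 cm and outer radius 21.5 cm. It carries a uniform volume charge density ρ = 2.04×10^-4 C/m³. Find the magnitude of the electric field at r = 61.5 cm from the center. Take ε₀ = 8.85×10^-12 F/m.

E = 1.92×10^5 V/m

By spherical symmetry E is radial; choose a Gaussian sphere of radius r = 61.5 cm (r > 21.5 cm, enclosing the whole shell).
Q_enc = ρ·(4π/3)(b³ − a³) = (2.04×10^-4)·(4π/3)·((0.215)³ − (0.0775)³) = 8.095×10^-6 C.
By Gauss's law, ∮E·dA = E·4πr² = Q_enc/ε₀.
E = |Q_enc|/(4πε₀r²) = (8.095×10^-6)/(4π·8.85×10^-12·(0.615)²) = 1.92e5 N/C.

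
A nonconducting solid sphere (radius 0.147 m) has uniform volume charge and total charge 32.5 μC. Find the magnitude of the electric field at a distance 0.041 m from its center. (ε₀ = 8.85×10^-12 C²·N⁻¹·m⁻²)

Take a concentric spherical Gaussian surface of radius r = 0.041 m (r < R).
For a uniform sphere the enclosed fraction is (r/R)³, so Q_enc = (32.5 μC)(0.041/0.147)³ = 7.052×10^-7 C.
By Gauss's law, ∮E·dA = E·4πr² = Q_enc/ε₀.
E = |Q_enc|/(4πε₀r²) = (7.052e-7)/(4π·8.85×10^-12·(0.041)²) = 3.77×10^6 N/C.

|E| = 3.77×10^6 N/C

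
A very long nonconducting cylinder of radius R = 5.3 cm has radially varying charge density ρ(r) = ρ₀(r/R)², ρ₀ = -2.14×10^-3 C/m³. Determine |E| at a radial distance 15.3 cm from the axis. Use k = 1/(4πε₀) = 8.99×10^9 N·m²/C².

1.11e6 N/C

Take a coaxial cylindrical Gaussian surface of radius r = 15.3 cm and length L (r > R, full charge per length enclosed).
λ_enc = 2π ∫₀^R ρ₀(r'/R)^2 r' dr' = 2πρ₀R²/4 = -9.442×10^-6 C/m.
Gauss's law: E·2πrL = λ_enc L/ε₀.
E = 2k|λ_enc|/r = 2(8.99×10^9)(9.442×10^-6)/(0.153) = 1.11×10^6 N/C.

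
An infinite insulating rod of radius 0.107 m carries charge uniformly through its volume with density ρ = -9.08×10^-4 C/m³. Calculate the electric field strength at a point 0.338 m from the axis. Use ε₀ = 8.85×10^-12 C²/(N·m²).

Coaxial Gaussian cylinder, radius r = 0.338 m, length L (r > 0.107 m, full cross-section enclosed).
λ_enc = ρ·πR² = (-9.08×10^-4)π(0.107)² = -3.266e-5 C/m.
Applying ∮E·dA = Q_enc/ε₀ with the end caps contributing no flux:
E = |λ_enc|/(2πε₀r) = (3.266e-5)/(2π·8.85×10^-12·0.338) = 1.74×10^6 N/C.

E = 1.74×10^6 V/m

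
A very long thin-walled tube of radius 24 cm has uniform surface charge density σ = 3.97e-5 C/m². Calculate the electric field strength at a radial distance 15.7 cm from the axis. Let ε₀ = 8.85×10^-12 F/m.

By cylindrical symmetry E is radial; use a coaxial Gaussian cylinder of radius 15.7 cm and length L (r < 24 cm, inside the shell).
All the surface charge lies outside this cylinder: Q_enc = 0, hence E = 0.

E = 0 (no enclosed charge)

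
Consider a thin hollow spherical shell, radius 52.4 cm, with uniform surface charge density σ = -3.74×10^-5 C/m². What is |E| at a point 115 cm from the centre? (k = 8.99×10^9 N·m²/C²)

E ≈ 8.77×10^5 V/m

Take a concentric spherical Gaussian surface of radius r = 115 cm (r > 52.4 cm).
The entire shell is enclosed: Q_enc = σ·4πR² = (-3.74e-5)·4π·(0.524)² = -1.29×10^-4 C.
Gauss's law: E·4πr² = Q_enc/ε₀.
E = k|Q_enc|/r² = (8.99×10^9)(1.29×10^-4)/(1.15)² = 8.77×10^5 N/C.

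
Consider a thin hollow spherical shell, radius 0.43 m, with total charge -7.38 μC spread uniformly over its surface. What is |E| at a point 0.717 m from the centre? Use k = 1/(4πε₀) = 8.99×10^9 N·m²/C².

Take a concentric spherical Gaussian surface of radius r = 0.717 m (r > 0.43 m).
The entire shell is enclosed: Q_enc = -7.38×10^-6 C.
Since E is radial and uniform over the Gaussian sphere, Φ = E·4πr² = Q_enc/ε₀.
E = k|Q_enc|/r² = (8.99×10^9)(7.38×10^-6)/(0.717)² = 1.29e5 N/C.

E = 1.29×10^5 V/m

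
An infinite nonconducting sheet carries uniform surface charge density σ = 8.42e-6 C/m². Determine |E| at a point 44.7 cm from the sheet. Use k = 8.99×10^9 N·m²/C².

Choose a cylindrical pillbox piercing the sheet, end faces (area A) parallel to it.
Only the two end caps contribute flux: Φ = 2EA. With Q_enc = σA, Gauss's law gives E = |σ|/(2ε₀).
E = 2πk|σ| = 2π(8.99×10^9)(8.42×10^-6) = 4.76e5 N/C.

E ≈ 4.76e5 V/m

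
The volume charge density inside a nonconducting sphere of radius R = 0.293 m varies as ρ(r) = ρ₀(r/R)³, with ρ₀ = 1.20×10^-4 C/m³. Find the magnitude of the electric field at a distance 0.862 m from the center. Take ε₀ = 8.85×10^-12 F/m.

E = 7.65e4 N/C

Symmetry ⇒ E = E(r) r̂. Gaussian sphere of radius r = 0.862 m (r > R, all charge enclosed).
Q_enc = 4π ∫₀^R ρ₀(r'/R)^3 r'² dr' = 4πρ₀R³/6 = 6.322×10^-6 C.
Gauss's law: E·4πr² = Q_enc/ε₀.
E = |Q_enc|/(4πε₀r²) = (6.322×10^-6)/(4π·8.85×10^-12·(0.862)²) = 7.65e4 N/C.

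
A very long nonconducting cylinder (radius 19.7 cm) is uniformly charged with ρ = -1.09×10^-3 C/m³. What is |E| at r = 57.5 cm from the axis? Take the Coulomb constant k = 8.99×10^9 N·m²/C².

4.16×10^6 N/C

By cylindrical symmetry E is radial; use a coaxial Gaussian cylinder of radius 57.5 cm and length L (r > 19.7 cm, full cross-section enclosed).
λ_enc = ρ·πR² = (-1.09×10^-3)π(0.197)² = -1.329×10^-4 C/m.
Gauss's law: E·2πrL = λ_enc L/ε₀.
E = 2k|λ_enc|/r = 2(8.99×10^9)(1.329×10^-4)/(0.575) = 4.16×10^6 N/C.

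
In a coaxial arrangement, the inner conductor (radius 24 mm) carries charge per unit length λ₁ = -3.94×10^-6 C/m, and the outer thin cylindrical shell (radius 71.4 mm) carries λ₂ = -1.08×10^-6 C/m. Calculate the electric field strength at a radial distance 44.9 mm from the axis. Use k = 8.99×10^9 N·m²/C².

Coaxial Gaussian cylinder, radius r = 44.9 mm, length L (between the conductors, 24 mm < r < 71.4 mm).
Only the inner wire is enclosed; the outer shell contributes nothing inside itself. λ_enc = λ₁ = -3.94e-6 C/m.
Applying ∮E·dA = Q_enc/ε₀ with the end caps contributing no flux:
E = 2k|λ_enc|/r = 2(8.99×10^9)(3.94×10^-6)/(0.0449) = 1.58e6 N/C.

|E| ≈ 1.58e6 N/C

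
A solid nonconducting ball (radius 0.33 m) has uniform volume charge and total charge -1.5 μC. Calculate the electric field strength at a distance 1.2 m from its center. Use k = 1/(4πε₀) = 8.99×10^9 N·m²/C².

|E| ≈ 9.36×10^3 N/C

By spherical symmetry E is radial; choose a Gaussian sphere of radius r = 1.2 m (r > R, so the entire charge is enclosed).
Q_enc = -1.5 μC = -1.50e-6 C.
Applying ∮E·dA = Q_enc/ε₀ with Φ = E(4πr²):
E = k|Q_enc|/r² = (8.99×10^9)(1.50×10^-6)/(1.2)² = 9.36×10^3 N/C.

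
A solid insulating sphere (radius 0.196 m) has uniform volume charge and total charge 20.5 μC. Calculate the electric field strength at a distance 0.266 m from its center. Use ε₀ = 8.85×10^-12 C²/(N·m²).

|E| ≈ 2.61e6 N/C

Use a concentric Gaussian sphere at r = 0.266 m (r > R, so the entire charge is enclosed).
Q_enc = 20.5 μC = 2.05×10^-5 C.
Gauss's law: E·4πr² = Q_enc/ε₀.
E = |Q_enc|/(4πε₀r²) = (2.05×10^-5)/(4π·8.85×10^-12·(0.266)²) = 2.61×10^6 N/C.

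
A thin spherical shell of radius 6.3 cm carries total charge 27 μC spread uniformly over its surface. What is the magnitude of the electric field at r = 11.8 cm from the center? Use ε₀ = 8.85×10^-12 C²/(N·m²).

|E| = 1.74e7 N/C

Symmetry ⇒ E = E(r) r̂. Gaussian sphere of radius r = 11.8 cm (r > 6.3 cm).
The entire shell is enclosed: Q_enc = 2.70×10^-5 C.
By Gauss's law, ∮E·dA = E·4πr² = Q_enc/ε₀.
E = |Q_enc|/(4πε₀r²) = (2.70×10^-5)/(4π·8.85×10^-12·(0.118)²) = 1.74×10^7 N/C.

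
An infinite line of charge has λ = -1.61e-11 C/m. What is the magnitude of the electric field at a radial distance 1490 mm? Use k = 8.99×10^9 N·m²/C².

Coaxial Gaussian cylinder, radius r = 1490 mm, length L.
Q_enc = λL, so λ_enc = -1.61×10^-11 C/m.
Gauss's law: E·2πrL = λ_enc L/ε₀.
E = 2k|λ_enc|/r = 2(8.99×10^9)(1.61×10^-11)/(1.49) = 0.194 N/C.

|E| ≈ 0.194 N/C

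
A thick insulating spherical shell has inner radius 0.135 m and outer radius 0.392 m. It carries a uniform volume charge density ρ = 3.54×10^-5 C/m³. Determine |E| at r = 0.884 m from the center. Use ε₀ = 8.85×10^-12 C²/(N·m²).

|E| = 9.86e4 V/m

By spherical symmetry E is radial; choose a Gaussian sphere of radius r = 0.884 m (r > 0.392 m, enclosing the whole shell).
Q_enc = ρ·(4π/3)(b³ − a³) = (3.54×10^-5)·(4π/3)·((0.392)³ − (0.135)³) = 8.567×10^-6 C.
By Gauss's law, ∮E·dA = E·4πr² = Q_enc/ε₀.
E = |Q_enc|/(4πε₀r²) = (8.567×10^-6)/(4π·8.85×10^-12·(0.884)²) = 9.86×10^4 N/C.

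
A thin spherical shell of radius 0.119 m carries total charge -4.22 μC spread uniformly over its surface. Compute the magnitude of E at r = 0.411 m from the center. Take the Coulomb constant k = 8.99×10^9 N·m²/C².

2.25e5 V/m

Take a concentric spherical Gaussian surface of radius r = 0.411 m (r > 0.119 m).
The entire shell is enclosed: Q_enc = -4.22×10^-6 C.
Since E is radial and uniform over the Gaussian sphere, Φ = E·4πr² = Q_enc/ε₀.
E = k|Q_enc|/r² = (8.99×10^9)(4.22e-6)/(0.411)² = 2.25e5 N/C.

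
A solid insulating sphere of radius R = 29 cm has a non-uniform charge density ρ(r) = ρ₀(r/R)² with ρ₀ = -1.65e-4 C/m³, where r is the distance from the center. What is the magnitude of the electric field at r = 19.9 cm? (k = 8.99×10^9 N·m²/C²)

E = 3.49×10^5 N/C

By spherical symmetry E is radial; choose a Gaussian sphere of radius r = 19.9 cm (r < R).
Integrate the density: Q_enc = 4π ∫₀^r ρ₀(r'/R)^2 r'² dr' = 4πρ₀ r^5/(5·R²) = -1.539×10^-6 C.
By Gauss's law, ∮E·dA = E·4πr² = Q_enc/ε₀.
E = k|Q_enc|/r² = (8.99×10^9)(1.539×10^-6)/(0.199)² = 3.49×10^5 N/C.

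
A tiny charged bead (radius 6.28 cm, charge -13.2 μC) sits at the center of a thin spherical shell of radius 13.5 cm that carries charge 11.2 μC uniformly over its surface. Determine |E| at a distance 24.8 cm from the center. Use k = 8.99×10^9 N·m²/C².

E ≈ 2.92×10^5 N/C

Take a concentric spherical Gaussian surface of radius r = 24.8 cm (r > 13.5 cm, enclosing both).
Q_enc = (-13.2 μC) + (11.2 μC) = -2.00e-6 C.
Since E is radial and uniform over the Gaussian sphere, Φ = E·4πr² = Q_enc/ε₀.
E = k|Q_enc|/r² = (8.99×10^9)(2.00×10^-6)/(0.248)² = 2.92e5 N/C.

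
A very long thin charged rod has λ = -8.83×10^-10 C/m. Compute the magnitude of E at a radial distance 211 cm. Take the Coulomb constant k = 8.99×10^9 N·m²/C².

Take a coaxial cylindrical Gaussian surface of radius r = 211 cm and length L.
Q_enc = λL, so λ_enc = -8.83×10^-10 C/m.
By Gauss's law (flux through the curved wall only), E·2πrL = λ_enc L/ε₀.
E = 2k|λ_enc|/r = 2(8.99×10^9)(8.83×10^-10)/(2.11) = 7.52 N/C.

|E| = 7.52 N/C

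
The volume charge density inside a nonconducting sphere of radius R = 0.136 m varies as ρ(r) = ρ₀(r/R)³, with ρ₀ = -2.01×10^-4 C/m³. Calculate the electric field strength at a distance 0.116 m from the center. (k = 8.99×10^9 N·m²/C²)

Take a concentric spherical Gaussian surface of radius r = 0.116 m (r < R).
Integrate the density: Q_enc = 4π ∫₀^r ρ₀(r'/R)^3 r'² dr' = 4πρ₀ r^6/(6·R³) = -4.077×10^-7 C.
Applying ∮E·dA = Q_enc/ε₀ with Φ = E(4πr²):
E = k|Q_enc|/r² = (8.99×10^9)(4.077×10^-7)/(0.116)² = 2.72e5 N/C.

E = 2.72×10^5 N/C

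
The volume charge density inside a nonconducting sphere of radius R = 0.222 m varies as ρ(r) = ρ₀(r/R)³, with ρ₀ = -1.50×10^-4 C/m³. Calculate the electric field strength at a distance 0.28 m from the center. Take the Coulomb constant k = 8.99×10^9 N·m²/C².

|E| = 3.94e5 N/C

By spherical symmetry E is radial; choose a Gaussian sphere of radius r = 0.28 m (r > R, all charge enclosed).
Q_enc = 4π ∫₀^R ρ₀(r'/R)^3 r'² dr' = 4πρ₀R³/6 = -3.437e-6 C.
By Gauss's law, ∮E·dA = E·4πr² = Q_enc/ε₀.
E = k|Q_enc|/r² = (8.99×10^9)(3.437e-6)/(0.28)² = 3.94e5 N/C.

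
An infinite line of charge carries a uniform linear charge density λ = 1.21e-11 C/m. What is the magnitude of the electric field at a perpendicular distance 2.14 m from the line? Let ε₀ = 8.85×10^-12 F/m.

Coaxial Gaussian cylinder, radius r = 2.14 m, length L.
Q_enc = λL, so λ_enc = 1.21e-11 C/m.
By Gauss's law (flux through the curved wall only), E·2πrL = λ_enc L/ε₀.
E = |λ_enc|/(2πε₀r) = (1.21×10^-11)/(2π·8.85×10^-12·2.14) = 0.102 N/C.

E ≈ 0.102 V/m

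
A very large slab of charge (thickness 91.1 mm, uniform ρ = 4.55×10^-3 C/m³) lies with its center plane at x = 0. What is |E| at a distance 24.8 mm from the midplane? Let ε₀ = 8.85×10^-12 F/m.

By symmetry E is perpendicular to the slab. A Gaussian pillbox from −24.8 mm to +24.8 mm (face area A) lies entirely within the slab.
Q_enc = ρ·(2x)·A and flux = 2EA, so 2EA = 2ρxA/ε₀ ⇒ E = |ρ|x/ε₀.
E = (4.55×10^-3)(0.0248)/(8.85×10^-12) = 1.28×10^7 N/C.

|E| ≈ 1.28e7 V/m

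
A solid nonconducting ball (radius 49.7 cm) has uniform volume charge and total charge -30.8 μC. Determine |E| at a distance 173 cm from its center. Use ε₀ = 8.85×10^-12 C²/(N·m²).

Use a concentric Gaussian sphere at r = 173 cm (r > R, so the entire charge is enclosed).
Q_enc = -30.8 μC = -3.08e-5 C.
Since E is radial and uniform over the Gaussian sphere, Φ = E·4πr² = Q_enc/ε₀.
E = |Q_enc|/(4πε₀r²) = (3.08×10^-5)/(4π·8.85×10^-12·(1.73)²) = 9.25e4 N/C.

9.25×10^4 N/C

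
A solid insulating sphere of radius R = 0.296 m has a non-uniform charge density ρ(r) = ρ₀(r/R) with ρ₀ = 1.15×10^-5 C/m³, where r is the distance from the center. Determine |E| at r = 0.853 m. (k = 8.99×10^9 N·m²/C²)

Take a concentric spherical Gaussian surface of radius r = 0.853 m (r > R, all charge enclosed).
Q_enc = 4π ∫₀^R ρ₀(r'/R)^1 r'² dr' = 4πρ₀R³/4 = 9.37e-7 C.
Gauss's law: E·4πr² = Q_enc/ε₀.
E = k|Q_enc|/r² = (8.99×10^9)(9.37×10^-7)/(0.853)² = 1.16×10^4 N/C.

|E| = 1.16×10^4 N/C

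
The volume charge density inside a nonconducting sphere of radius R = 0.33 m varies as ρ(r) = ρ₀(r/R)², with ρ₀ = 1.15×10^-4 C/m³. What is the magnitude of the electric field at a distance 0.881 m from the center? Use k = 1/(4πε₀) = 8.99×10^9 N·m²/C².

|E| ≈ 1.20e5 N/C

Use a concentric Gaussian sphere at r = 0.881 m (r > R, all charge enclosed).
Q_enc = 4π ∫₀^R ρ₀(r'/R)^2 r'² dr' = 4πρ₀R³/5 = 1.039×10^-5 C.
Applying ∮E·dA = Q_enc/ε₀ with Φ = E(4πr²):
E = k|Q_enc|/r² = (8.99×10^9)(1.039×10^-5)/(0.881)² = 1.20e5 N/C.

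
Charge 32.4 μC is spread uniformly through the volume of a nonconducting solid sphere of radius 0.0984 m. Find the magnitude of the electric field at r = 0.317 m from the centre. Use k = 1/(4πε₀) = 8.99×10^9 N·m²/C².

Take a concentric spherical Gaussian surface of radius r = 0.317 m (r > R, so the entire charge is enclosed).
Q_enc = 32.4 μC = 3.24×10^-5 C.
Applying ∮E·dA = Q_enc/ε₀ with Φ = E(4πr²):
E = k|Q_enc|/r² = (8.99×10^9)(3.24×10^-5)/(0.317)² = 2.90×10^6 N/C.

|E| ≈ 2.90e6 V/m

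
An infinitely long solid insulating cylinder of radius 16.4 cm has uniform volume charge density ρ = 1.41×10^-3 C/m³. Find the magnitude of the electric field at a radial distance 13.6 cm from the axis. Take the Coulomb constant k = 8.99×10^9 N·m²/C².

Take a coaxial cylindrical Gaussian surface of radius r = 13.6 cm and length L (r < R).
Charge inside radius r per length L is ρ·πr²·L, so λ_enc = ρπr² = 8.193×10^-5 C/m.
Since E is radial and uniform over the curved surface, Φ = E·2πrL = Q_enc/ε₀ = λ_enc L/ε₀.
E = 2k|λ_enc|/r = 2(8.99×10^9)(8.193e-5)/(0.136) = 1.08×10^7 N/C.

1.08e7 V/m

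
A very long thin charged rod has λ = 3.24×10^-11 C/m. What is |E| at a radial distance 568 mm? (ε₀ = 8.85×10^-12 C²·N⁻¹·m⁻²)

Coaxial Gaussian cylinder, radius r = 568 mm, length L.
Q_enc = λL, so λ_enc = 3.24e-11 C/m.
Applying ∮E·dA = Q_enc/ε₀ with the end caps contributing no flux:
E = |λ_enc|/(2πε₀r) = (3.24×10^-11)/(2π·8.85×10^-12·0.568) = 1.03 N/C.

|E| = 1.03 V/m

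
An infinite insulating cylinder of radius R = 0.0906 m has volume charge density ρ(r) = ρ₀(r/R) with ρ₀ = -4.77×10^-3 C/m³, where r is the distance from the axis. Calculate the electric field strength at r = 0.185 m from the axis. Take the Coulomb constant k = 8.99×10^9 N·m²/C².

Choose a coaxial cylinder of radius r = 0.185 m (arbitrary length L) as the Gaussian surface (r > R, full charge per length enclosed).
λ_enc = 2π ∫₀^R ρ₀(r'/R)^1 r' dr' = 2πρ₀R²/3 = -8.20e-5 C/m.
By Gauss's law (flux through the curved wall only), E·2πrL = λ_enc L/ε₀.
E = 2k|λ_enc|/r = 2(8.99×10^9)(8.20×10^-5)/(0.185) = 7.97×10^6 N/C.

|E| = 7.97×10^6 N/C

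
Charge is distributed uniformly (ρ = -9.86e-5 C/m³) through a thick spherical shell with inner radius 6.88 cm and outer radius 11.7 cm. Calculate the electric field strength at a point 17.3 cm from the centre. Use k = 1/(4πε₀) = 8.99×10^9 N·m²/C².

E ≈ 1.58e5 N/C

Take a concentric spherical Gaussian surface of radius r = 17.3 cm (r > 11.7 cm, enclosing the whole shell).
Q_enc = ρ·(4π/3)(b³ − a³) = (-9.86e-5)·(4π/3)·((0.117)³ − (0.0688)³) = -5.27×10^-7 C.
Since E is radial and uniform over the Gaussian sphere, Φ = E·4πr² = Q_enc/ε₀.
E = k|Q_enc|/r² = (8.99×10^9)(5.27e-7)/(0.173)² = 1.58e5 N/C.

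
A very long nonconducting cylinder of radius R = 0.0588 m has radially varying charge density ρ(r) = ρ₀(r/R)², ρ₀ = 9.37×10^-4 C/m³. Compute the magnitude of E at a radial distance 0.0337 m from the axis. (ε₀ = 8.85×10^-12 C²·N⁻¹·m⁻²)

E = 2.93e5 N/C

By cylindrical symmetry E is radial; use a coaxial Gaussian cylinder of radius 0.0337 m and length L (r < R).
Integrating ρ over the cross-section to radius r: λ_enc = (2πρ₀/R²) ∫₀^r r'^3 dr' = 2πρ₀ r^4/(4·R²) = 5.491×10^-7 C/m.
Applying ∮E·dA = Q_enc/ε₀ with the end caps contributing no flux:
E = |λ_enc|/(2πε₀r) = (5.491×10^-7)/(2π·8.85×10^-12·0.0337) = 2.93×10^5 N/C.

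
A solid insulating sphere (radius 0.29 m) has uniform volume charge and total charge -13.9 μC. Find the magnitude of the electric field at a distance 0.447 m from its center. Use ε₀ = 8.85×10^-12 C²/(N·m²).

By spherical symmetry E is radial; choose a Gaussian sphere of radius r = 0.447 m (r > R, so the entire charge is enclosed).
Q_enc = -13.9 μC = -1.39e-5 C.
By Gauss's law, ∮E·dA = E·4πr² = Q_enc/ε₀.
E = |Q_enc|/(4πε₀r²) = (1.39e-5)/(4π·8.85×10^-12·(0.447)²) = 6.26×10^5 N/C.

|E| ≈ 6.26×10^5 V/m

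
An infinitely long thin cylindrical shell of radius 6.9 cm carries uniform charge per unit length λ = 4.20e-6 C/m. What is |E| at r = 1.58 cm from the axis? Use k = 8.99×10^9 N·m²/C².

E = 0 (no enclosed charge)

Take a coaxial cylindrical Gaussian surface of radius r = 1.58 cm and length L (r < 6.9 cm, inside the shell).
No charge is enclosed, so Gauss's law gives E·2πrL = 0 ⇒ E = 0.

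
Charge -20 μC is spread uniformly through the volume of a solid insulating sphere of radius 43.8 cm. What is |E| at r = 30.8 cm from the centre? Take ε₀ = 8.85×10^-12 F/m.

E ≈ 6.59×10^5 N/C

Use a concentric Gaussian sphere at r = 30.8 cm (r < R).
Only the charge within r is enclosed: Q_enc = Q·(r/R)³ = (-20 μC)·(30.8 cm/43.8 cm)³ = -6.954×10^-6 C.
Since E is radial and uniform over the Gaussian sphere, Φ = E·4πr² = Q_enc/ε₀.
E = |Q_enc|/(4πε₀r²) = (6.954e-6)/(4π·8.85×10^-12·(0.308)²) = 6.59e5 N/C.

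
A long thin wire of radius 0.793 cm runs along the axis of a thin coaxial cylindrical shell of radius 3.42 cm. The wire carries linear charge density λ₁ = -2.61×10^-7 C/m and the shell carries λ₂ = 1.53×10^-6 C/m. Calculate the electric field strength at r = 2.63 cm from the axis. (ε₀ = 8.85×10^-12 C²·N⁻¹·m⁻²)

E ≈ 1.78×10^5 N/C

Take a coaxial cylindrical Gaussian surface of radius r = 2.63 cm and length L (between the conductors, 0.793 cm < r < 3.42 cm).
The shell at 3.42 cm lies outside the Gaussian surface, so λ_enc = λ₁ = -2.61×10^-7 C/m.
By Gauss's law (flux through the curved wall only), E·2πrL = λ_enc L/ε₀.
E = |λ_enc|/(2πε₀r) = (2.61e-7)/(2π·8.85×10^-12·0.0263) = 1.78e5 N/C.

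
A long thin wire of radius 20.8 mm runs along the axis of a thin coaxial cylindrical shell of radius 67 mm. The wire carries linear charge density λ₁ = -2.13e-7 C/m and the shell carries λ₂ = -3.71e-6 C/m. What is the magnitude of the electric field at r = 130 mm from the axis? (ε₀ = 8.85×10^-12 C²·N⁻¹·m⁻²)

|E| ≈ 5.43×10^5 V/m

By cylindrical symmetry E is radial; use a coaxial Gaussian cylinder of radius 130 mm and length L (r > 67 mm, enclosing both).
λ_enc = λ₁ + λ₂ = (-2.13e-7) + (-3.71×10^-6) = -3.923e-6 C/m.
Applying ∮E·dA = Q_enc/ε₀ with the end caps contributing no flux:
E = |λ_enc|/(2πε₀r) = (3.923×10^-6)/(2π·8.85×10^-12·0.13) = 5.43e5 N/C.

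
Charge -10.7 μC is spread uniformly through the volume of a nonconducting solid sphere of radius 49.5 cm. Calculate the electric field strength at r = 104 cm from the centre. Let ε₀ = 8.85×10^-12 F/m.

Take a concentric spherical Gaussian surface of radius r = 104 cm (r > R, so the entire charge is enclosed).
Q_enc = -10.7 μC = -1.07e-5 C.
Since E is radial and uniform over the Gaussian sphere, Φ = E·4πr² = Q_enc/ε₀.
E = |Q_enc|/(4πε₀r²) = (1.07×10^-5)/(4π·8.85×10^-12·(1.04)²) = 8.90×10^4 N/C.

E = 8.90×10^4 V/m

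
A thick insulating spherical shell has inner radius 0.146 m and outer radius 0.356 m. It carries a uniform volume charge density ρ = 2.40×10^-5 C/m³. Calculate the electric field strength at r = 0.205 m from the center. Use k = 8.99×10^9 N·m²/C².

Use a concentric Gaussian sphere at r = 0.205 m (within the shell material, 0.146 m < r < 0.356 m).
Only the shell between 0.146 m and r is enclosed: Q_enc = ρ·(4π/3)(r³ − a³) = (2.40e-5)·(4π/3)·((0.205)³ − (0.146)³) = 5.532e-7 C.
Applying ∮E·dA = Q_enc/ε₀ with Φ = E(4πr²):
E = k|Q_enc|/r² = (8.99×10^9)(5.532e-7)/(0.205)² = 1.18×10^5 N/C.

|E| = 1.18×10^5 N/C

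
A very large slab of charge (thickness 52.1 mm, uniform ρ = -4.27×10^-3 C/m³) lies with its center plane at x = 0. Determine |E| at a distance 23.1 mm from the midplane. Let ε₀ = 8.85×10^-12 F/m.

E = 1.11e7 N/C

By symmetry E is perpendicular to the slab. A Gaussian pillbox from −23.1 mm to +23.1 mm (face area A) lies entirely within the slab.
Q_enc = ρ·(2x)·A and flux = 2EA, so 2EA = 2ρxA/ε₀ ⇒ E = |ρ|x/ε₀.
E = (4.27×10^-3)(0.0231)/(8.85×10^-12) = 1.11×10^7 N/C.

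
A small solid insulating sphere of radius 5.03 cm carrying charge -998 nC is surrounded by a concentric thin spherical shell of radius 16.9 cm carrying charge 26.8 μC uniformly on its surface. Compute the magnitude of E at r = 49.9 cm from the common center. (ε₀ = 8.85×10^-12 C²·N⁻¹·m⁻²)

E = 9.32×10^5 N/C

Use a concentric Gaussian sphere at r = 49.9 cm (r > 16.9 cm, enclosing both).
Q_enc = (-998 nC) + (26.8 μC) = 2.58×10^-5 C.
Gauss's law: E·4πr² = Q_enc/ε₀.
E = |Q_enc|/(4πε₀r²) = (2.58e-5)/(4π·8.85×10^-12·(0.499)²) = 9.32×10^5 N/C.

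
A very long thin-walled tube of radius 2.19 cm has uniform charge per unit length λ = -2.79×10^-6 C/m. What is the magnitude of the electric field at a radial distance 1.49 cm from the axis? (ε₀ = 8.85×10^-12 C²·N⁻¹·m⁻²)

Coaxial Gaussian cylinder, radius r = 1.49 cm, length L (r < 2.19 cm, inside the shell).
All the surface charge lies outside this cylinder: Q_enc = 0, hence E = 0.

|E| = 0 V/m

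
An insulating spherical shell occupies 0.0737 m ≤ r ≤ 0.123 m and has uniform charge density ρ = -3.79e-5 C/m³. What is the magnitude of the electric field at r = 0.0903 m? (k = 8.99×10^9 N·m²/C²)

Use a concentric Gaussian sphere at r = 0.0903 m (within the shell material, 0.0737 m < r < 0.123 m).
Enclosed charge is the volume from a to r: Q_enc = (4π/3)ρ(r³ − a³) = -5.334×10^-8 C.
Applying ∮E·dA = Q_enc/ε₀ with Φ = E(4πr²):
E = k|Q_enc|/r² = (8.99×10^9)(5.334×10^-8)/(0.0903)² = 5.88×10^4 N/C.

E ≈ 5.88×10^4 V/m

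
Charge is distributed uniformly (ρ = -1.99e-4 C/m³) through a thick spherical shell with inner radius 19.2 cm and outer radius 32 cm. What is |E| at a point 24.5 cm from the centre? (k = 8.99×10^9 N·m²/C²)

By spherical symmetry E is radial; choose a Gaussian sphere of radius r = 24.5 cm (within the shell material, 19.2 cm < r < 32 cm).
Only the shell between 19.2 cm and r is enclosed: Q_enc = ρ·(4π/3)(r³ − a³) = (-1.99e-4)·(4π/3)·((0.245)³ − (0.192)³) = -6.359e-6 C.
Applying ∮E·dA = Q_enc/ε₀ with Φ = E(4πr²):
E = k|Q_enc|/r² = (8.99×10^9)(6.359×10^-6)/(0.245)² = 9.52×10^5 N/C.

9.52×10^5 N/C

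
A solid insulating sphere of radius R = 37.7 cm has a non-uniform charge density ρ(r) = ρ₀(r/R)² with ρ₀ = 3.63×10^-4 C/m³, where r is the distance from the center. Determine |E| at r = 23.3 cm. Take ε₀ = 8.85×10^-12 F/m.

E = 7.30×10^5 N/C

Symmetry ⇒ E = E(r) r̂. Gaussian sphere of radius r = 23.3 cm (r < R).
Q_enc = ∫₀^r ρ(r')·4πr'² dr' = (4πρ₀/R²) ∫₀^r r'^4 dr' = 4πρ₀ r^5/(5·R²) = 4.408×10^-6 C.
Applying ∮E·dA = Q_enc/ε₀ with Φ = E(4πr²):
E = |Q_enc|/(4πε₀r²) = (4.408×10^-6)/(4π·8.85×10^-12·(0.233)²) = 7.30×10^5 N/C.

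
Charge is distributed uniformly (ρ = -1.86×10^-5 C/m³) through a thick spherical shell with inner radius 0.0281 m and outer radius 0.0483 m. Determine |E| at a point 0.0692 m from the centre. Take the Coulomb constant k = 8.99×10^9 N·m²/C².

|E| ≈ 1.32e4 V/m

Take a concentric spherical Gaussian surface of radius r = 0.0692 m (r > 0.0483 m, enclosing the whole shell).
Q_enc = ρ·(4π/3)(b³ − a³) = (-1.86×10^-5)·(4π/3)·((0.0483)³ − (0.0281)³) = -7.05×10^-9 C.
Since E is radial and uniform over the Gaussian sphere, Φ = E·4πr² = Q_enc/ε₀.
E = k|Q_enc|/r² = (8.99×10^9)(7.05e-9)/(0.0692)² = 1.32×10^4 N/C.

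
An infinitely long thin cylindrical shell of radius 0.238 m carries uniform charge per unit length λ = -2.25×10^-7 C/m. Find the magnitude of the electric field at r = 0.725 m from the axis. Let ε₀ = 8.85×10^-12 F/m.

Take a coaxial cylindrical Gaussian surface of radius r = 0.725 m and length L (r > 0.238 m).
The full line charge is enclosed: λ_enc = -2.25×10^-7 C/m.
Gauss's law: E·2πrL = λ_enc L/ε₀.
E = |λ_enc|/(2πε₀r) = (2.25e-7)/(2π·8.85×10^-12·0.725) = 5.58e3 N/C.

|E| ≈ 5.58e3 V/m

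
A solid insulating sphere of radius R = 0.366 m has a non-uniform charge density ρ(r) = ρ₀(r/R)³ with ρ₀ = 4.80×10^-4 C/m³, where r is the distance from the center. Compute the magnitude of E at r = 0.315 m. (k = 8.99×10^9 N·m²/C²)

E = 1.81×10^6 N/C

Symmetry ⇒ E = E(r) r̂. Gaussian sphere of radius r = 0.315 m (r < R).
Q_enc = ∫₀^r ρ(r')·4πr'² dr' = (4πρ₀/R³) ∫₀^r r'^5 dr' = 4πρ₀ r^6/(6·R³) = 2.003e-5 C.
Gauss's law: E·4πr² = Q_enc/ε₀.
E = k|Q_enc|/r² = (8.99×10^9)(2.003×10^-5)/(0.315)² = 1.81×10^6 N/C.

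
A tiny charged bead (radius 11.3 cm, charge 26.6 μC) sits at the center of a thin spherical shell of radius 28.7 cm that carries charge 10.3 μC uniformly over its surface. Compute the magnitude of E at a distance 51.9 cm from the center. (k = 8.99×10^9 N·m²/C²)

By spherical symmetry E is radial; choose a Gaussian sphere of radius r = 51.9 cm (r > 28.7 cm, enclosing both).
Q_enc = (26.6 μC) + (10.3 μC) = 3.69×10^-5 C.
By Gauss's law, ∮E·dA = E·4πr² = Q_enc/ε₀.
E = k|Q_enc|/r² = (8.99×10^9)(3.69×10^-5)/(0.519)² = 1.23×10^6 N/C.

1.23×10^6 N/C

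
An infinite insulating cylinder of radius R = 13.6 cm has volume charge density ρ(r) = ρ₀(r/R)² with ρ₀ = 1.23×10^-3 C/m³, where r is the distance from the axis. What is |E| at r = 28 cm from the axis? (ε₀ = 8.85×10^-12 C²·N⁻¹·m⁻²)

2.30×10^6 V/m

By cylindrical symmetry E is radial; use a coaxial Gaussian cylinder of radius 28 cm and length L (r > R, full charge per length enclosed).
λ_enc = 2π ∫₀^R ρ₀(r'/R)^2 r' dr' = 2πρ₀R²/4 = 3.574×10^-5 C/m.
Gauss's law: E·2πrL = λ_enc L/ε₀.
E = |λ_enc|/(2πε₀r) = (3.574×10^-5)/(2π·8.85×10^-12·0.28) = 2.30×10^6 N/C.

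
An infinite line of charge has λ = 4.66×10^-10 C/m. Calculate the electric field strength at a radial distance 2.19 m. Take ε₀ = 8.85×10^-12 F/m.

Take a coaxial cylindrical Gaussian surface of radius r = 2.19 m and length L.
Q_enc = λL, so λ_enc = 4.66×10^-10 C/m.
Applying ∮E·dA = Q_enc/ε₀ with the end caps contributing no flux:
E = |λ_enc|/(2πε₀r) = (4.66×10^-10)/(2π·8.85×10^-12·2.19) = 3.83 N/C.

E ≈ 3.83 N/C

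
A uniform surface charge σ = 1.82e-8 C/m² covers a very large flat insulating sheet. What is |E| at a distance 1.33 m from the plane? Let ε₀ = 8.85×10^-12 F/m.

By planar symmetry E is perpendicular to the sheet and uniform; use a Gaussian pillbox with flat faces of area A on each side of the sheet.
Only the two end caps contribute flux: Φ = 2EA. With Q_enc = σA, Gauss's law gives E = |σ|/(2ε₀).
E = |σ|/(2ε₀) = (1.82×10^-8)/(2·8.85×10^-12) = 1.03e3 N/C.

1.03e3 V/m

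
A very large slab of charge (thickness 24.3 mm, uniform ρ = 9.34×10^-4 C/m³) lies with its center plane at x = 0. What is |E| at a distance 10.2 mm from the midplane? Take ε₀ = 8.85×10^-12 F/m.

By symmetry E is perpendicular to the slab. A Gaussian pillbox from −10.2 mm to +10.2 mm (face area A) lies entirely within the slab.
Q_enc = ρ·(2x)·A and flux = 2EA, so 2EA = 2ρxA/ε₀ ⇒ E = |ρ|x/ε₀.
E = (9.34e-4)(0.0102)/(8.85×10^-12) = 1.08×10^6 N/C.

E ≈ 1.08×10^6 V/m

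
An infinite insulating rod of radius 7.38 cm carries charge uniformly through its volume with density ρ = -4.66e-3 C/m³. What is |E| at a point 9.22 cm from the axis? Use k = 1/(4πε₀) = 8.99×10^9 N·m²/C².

Coaxial Gaussian cylinder, radius r = 9.22 cm, length L (r > 7.38 cm, full cross-section enclosed).
λ_enc = ρ·πR² = (-4.66×10^-3)π(0.0738)² = -7.973×10^-5 C/m.
Since E is radial and uniform over the curved surface, Φ = E·2πrL = Q_enc/ε₀ = λ_enc L/ε₀.
E = 2k|λ_enc|/r = 2(8.99×10^9)(7.973e-5)/(0.0922) = 1.55×10^7 N/C.

1.55×10^7 V/m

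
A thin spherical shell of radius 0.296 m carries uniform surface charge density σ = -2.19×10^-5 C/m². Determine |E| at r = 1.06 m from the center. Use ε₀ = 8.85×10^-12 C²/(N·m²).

Use a concentric Gaussian sphere at r = 1.06 m (r > 0.296 m).
The entire shell is enclosed: Q_enc = σ·4πR² = (-2.19e-5)·4π·(0.296)² = -2.411e-5 C.
Gauss's law: E·4πr² = Q_enc/ε₀.
E = |Q_enc|/(4πε₀r²) = (2.411e-5)/(4π·8.85×10^-12·(1.06)²) = 1.93e5 N/C.

E ≈ 1.93×10^5 N/C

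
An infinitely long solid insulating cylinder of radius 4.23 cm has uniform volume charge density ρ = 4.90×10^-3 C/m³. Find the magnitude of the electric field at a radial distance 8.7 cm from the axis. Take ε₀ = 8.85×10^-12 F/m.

|E| = 5.69×10^6 N/C

Take a coaxial cylindrical Gaussian surface of radius r = 8.7 cm and length L (r > 4.23 cm, full cross-section enclosed).
λ_enc = ρ·πR² = (4.90e-3)π(0.0423)² = 2.754e-5 C/m.
By Gauss's law (flux through the curved wall only), E·2πrL = λ_enc L/ε₀.
E = |λ_enc|/(2πε₀r) = (2.754e-5)/(2π·8.85×10^-12·0.087) = 5.69×10^6 N/C.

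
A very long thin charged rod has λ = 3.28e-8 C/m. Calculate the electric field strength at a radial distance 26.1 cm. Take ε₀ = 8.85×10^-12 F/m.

Choose a coaxial cylinder of radius r = 26.1 cm (arbitrary length L) as the Gaussian surface.
Q_enc = λL, so λ_enc = 3.28e-8 C/m.
Applying ∮E·dA = Q_enc/ε₀ with the end caps contributing no flux:
E = |λ_enc|/(2πε₀r) = (3.28×10^-8)/(2π·8.85×10^-12·0.261) = 2.26×10^3 N/C.

2.26×10^3 N/C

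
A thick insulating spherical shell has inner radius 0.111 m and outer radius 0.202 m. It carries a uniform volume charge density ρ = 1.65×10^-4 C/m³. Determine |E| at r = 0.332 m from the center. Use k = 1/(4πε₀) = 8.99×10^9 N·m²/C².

Symmetry ⇒ E = E(r) r̂. Gaussian sphere of radius r = 0.332 m (r > 0.202 m, enclosing the whole shell).
Q_enc = ρ·(4π/3)(b³ − a³) = (1.65e-4)·(4π/3)·((0.202)³ − (0.111)³) = 4.752×10^-6 C.
Applying ∮E·dA = Q_enc/ε₀ with Φ = E(4πr²):
E = k|Q_enc|/r² = (8.99×10^9)(4.752×10^-6)/(0.332)² = 3.88e5 N/C.

E ≈ 3.88×10^5 N/C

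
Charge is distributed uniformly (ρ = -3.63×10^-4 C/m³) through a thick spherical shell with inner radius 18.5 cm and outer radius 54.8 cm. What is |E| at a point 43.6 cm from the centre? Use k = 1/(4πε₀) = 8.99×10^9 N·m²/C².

Take a concentric spherical Gaussian surface of radius r = 43.6 cm (within the shell material, 18.5 cm < r < 54.8 cm).
Enclosed charge is the volume from a to r: Q_enc = (4π/3)ρ(r³ − a³) = -1.164×10^-4 C.
Applying ∮E·dA = Q_enc/ε₀ with Φ = E(4πr²):
E = k|Q_enc|/r² = (8.99×10^9)(1.164×10^-4)/(0.436)² = 5.50×10^6 N/C.

|E| ≈ 5.50×10^6 N/C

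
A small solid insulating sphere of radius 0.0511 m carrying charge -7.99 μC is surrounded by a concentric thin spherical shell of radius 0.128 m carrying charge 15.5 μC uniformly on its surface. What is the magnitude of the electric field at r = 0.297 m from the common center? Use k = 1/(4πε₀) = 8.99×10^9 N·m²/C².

E ≈ 7.65e5 N/C

By spherical symmetry E is radial; choose a Gaussian sphere of radius r = 0.297 m (r > 0.128 m, enclosing both).
Q_enc = (-7.99 μC) + (15.5 μC) = 7.51×10^-6 C.
Applying ∮E·dA = Q_enc/ε₀ with Φ = E(4πr²):
E = k|Q_enc|/r² = (8.99×10^9)(7.51e-6)/(0.297)² = 7.65×10^5 N/C.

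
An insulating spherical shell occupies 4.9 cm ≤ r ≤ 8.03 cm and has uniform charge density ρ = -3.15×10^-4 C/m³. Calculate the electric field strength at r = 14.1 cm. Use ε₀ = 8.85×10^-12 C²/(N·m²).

2.39e5 V/m

Use a concentric Gaussian sphere at r = 14.1 cm (r > 8.03 cm, enclosing the whole shell).
Q_enc = ρ·(4π/3)(b³ − a³) = (-3.15e-4)·(4π/3)·((0.0803)³ − (0.049)³) = -5.28e-7 C.
Since E is radial and uniform over the Gaussian sphere, Φ = E·4πr² = Q_enc/ε₀.
E = |Q_enc|/(4πε₀r²) = (5.28×10^-7)/(4π·8.85×10^-12·(0.141)²) = 2.39×10^5 N/C.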